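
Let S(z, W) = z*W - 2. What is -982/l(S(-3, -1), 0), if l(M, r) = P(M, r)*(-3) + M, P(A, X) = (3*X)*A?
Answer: -982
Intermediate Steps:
P(A, X) = 3*A*X
S(z, W) = -2 + W*z (S(z, W) = W*z - 2 = -2 + W*z)
l(M, r) = M - 9*M*r (l(M, r) = (3*M*r)*(-3) + M = -9*M*r + M = M - 9*M*r)
-982/l(S(-3, -1), 0) = -982*1/((1 - 9*0)*(-2 - 1*(-3))) = -982*1/((1 + 0)*(-2 + 3)) = -982/1 = -982*1 = -982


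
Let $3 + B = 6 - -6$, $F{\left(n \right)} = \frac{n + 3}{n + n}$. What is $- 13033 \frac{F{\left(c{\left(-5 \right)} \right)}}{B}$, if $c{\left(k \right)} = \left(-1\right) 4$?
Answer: $- \frac{13033}{72} \approx -181.01$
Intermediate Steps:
$c{\left(k \right)} = -4$
$F{\left(n \right)} = \frac{3 + n}{2 n}$
$B = 9$ ($B = -3 + \left(6 - -6\right) = -3 + \left(6 + 6\right) = -3 + 12 = 9$)
$- 13033 \frac{F{\left(c{\left(-5 \right)} \right)}}{B} = - 13033 \frac{\frac{1}{2} \frac{1}{-4} \left(3 - 4\right)}{9} = - 13033 \cdot \frac{1}{2} \left(- \frac{1}{4}\right) \left(-1\right) \frac{1}{9} = - 13033 \cdot \frac{1}{8} \cdot \frac{1}{9} = \left(-13033\right) \frac{1}{72} = - \frac{13033}{72}$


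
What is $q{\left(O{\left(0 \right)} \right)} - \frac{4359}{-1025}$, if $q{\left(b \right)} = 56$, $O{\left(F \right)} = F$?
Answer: $\frac{61759}{1025} \approx 60.253$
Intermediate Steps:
$q{\left(O{\left(0 \right)} \right)} - \frac{4359}{-1025} = 56 - \frac{4359}{-1025} = 56 - - \frac{4359}{1025} = 56 + \frac{4359}{1025} = \frac{61759}{1025}$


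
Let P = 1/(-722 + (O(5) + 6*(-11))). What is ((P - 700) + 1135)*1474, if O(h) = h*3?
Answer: 495638396/773 ≈ 6.4119e+5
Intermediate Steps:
O(h) = 3*h
P = -1/773 (P = 1/(-722 + (3*5 + 6*(-11))) = 1/(-722 + (15 - 66)) = 1/(-722 - 51) = 1/(-773) = -1/773 ≈ -0.0012937)
((P - 700) + 1135)*1474 = ((-1/773 - 700) + 1135)*1474 = (-541101/773 + 1135)*1474 = (336254/773)*1474 = 495638396/773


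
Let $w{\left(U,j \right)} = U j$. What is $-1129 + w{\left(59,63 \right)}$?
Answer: $2588$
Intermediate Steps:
$-1129 + w{\left(59,63 \right)} = -1129 + 59 \cdot 63 = -1129 + 3717 = 2588$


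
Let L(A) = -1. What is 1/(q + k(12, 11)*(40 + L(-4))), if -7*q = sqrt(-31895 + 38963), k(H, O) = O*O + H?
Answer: 4459/23128709 + 14*sqrt(1767)/1318336413 ≈ 0.00019324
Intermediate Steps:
k(H, O) = H + O**2 (k(H, O) = O**2 + H = H + O**2)
q = -2*sqrt(1767)/7 (q = -sqrt(-31895 + 38963)/7 = -2*sqrt(1767)/7 ≈ -12.010)
1/(q + k(12, 11)*(40 + L(-4))) = 1/(-2*sqrt(1767)/7 + (12 + 11**2)*(40 - 1)) = 1/(-2*sqrt(1767)/7 + (12 + 121)*39) = 1/(-2*sqrt(1767)/7 + 133*39) = 1/(-2*sqrt(1767)/7 + 5187) = 1/(5187 - 2*sqrt(1767)/7)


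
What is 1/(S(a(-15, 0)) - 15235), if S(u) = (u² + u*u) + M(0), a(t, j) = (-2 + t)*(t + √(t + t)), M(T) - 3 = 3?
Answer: I/(17340*√30 + 97481*I) ≈ 5.2628e-6 + 5.1275e-6*I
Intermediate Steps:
M(T) = 6 (M(T) = 3 + 3 = 6)
a(t, j) = (-2 + t)*(t + √2*√t) (a(t, j) = (-2 + t)*(t + √(2*t)) = (-2 + t)*(t + √2*√t))
S(u) = 6 + 2*u² (S(u) = (u² + u*u) + 6 = (u² + u²) + 6 = 2*u² + 6 = 6 + 2*u²)
1/(S(a(-15, 0)) - 15235) = 1/((6 + 2*((-15)² - 2*(-15) + √2*(-15)^(3/2) - 2*√2*√(-15))²) - 15235) = 1/((6 + 2*(225 + 30 + √2*(-15*I*√15) - 2*√2*I*√15)²) - 15235) = 1/((6 + 2*(225 + 30 - 15*I*√30 - 2*I*√30)²) - 15235) = 1/((6 + 2*(255 - 17*I*√30)²) - 15235) = 1/(-15229 + 2*(255 - 17*I*√30)²)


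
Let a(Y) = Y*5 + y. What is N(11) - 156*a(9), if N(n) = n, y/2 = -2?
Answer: -6385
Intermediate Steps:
y = -4 (y = 2*(-2) = -4)
a(Y) = -4 + 5*Y (a(Y) = Y*5 - 4 = 5*Y - 4 = -4 + 5*Y)
N(11) - 156*a(9) = 11 - 156*(-4 + 5*9) = 11 - 156*(-4 + 45) = 11 - 156*41 = 11 - 6396 = -6385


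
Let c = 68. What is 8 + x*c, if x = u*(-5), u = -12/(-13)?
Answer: -3976/13 ≈ -305.85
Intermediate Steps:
u = 12/13 (u = -12*(-1/13) = 12/13 ≈ 0.92308)
x = -60/13 (x = (12/13)*(-5) = -60/13 ≈ -4.6154)
8 + x*c = 8 - 60/13*68 = 8 - 4080/13 = -3976/13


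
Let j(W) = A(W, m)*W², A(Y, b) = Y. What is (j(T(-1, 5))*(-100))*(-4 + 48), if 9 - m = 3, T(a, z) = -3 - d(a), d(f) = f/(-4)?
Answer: 604175/4 ≈ 1.5104e+5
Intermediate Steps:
d(f) = -f/4 (d(f) = f*(-¼) = -f/4)
T(a, z) = -3 + a/4 (T(a, z) = -3 - (-1)*a/4 = -3 + a/4)
m = 6 (m = 9 - 1*3 = 9 - 3 = 6)
j(W) = W³ (j(W) = W*W² = W³)
(j(T(-1, 5))*(-100))*(-4 + 48) = ((-3 + (¼)*(-1))³*(-100))*(-4 + 48) = ((-3 - ¼)³*(-100))*44 = ((-13/4)³*(-100))*44 = -2197/64*(-100)*44 = (54925/16)*44 = 604175/4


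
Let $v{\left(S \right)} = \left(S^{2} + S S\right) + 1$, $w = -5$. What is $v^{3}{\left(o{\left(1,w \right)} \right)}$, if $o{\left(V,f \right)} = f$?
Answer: $132651$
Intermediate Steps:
$v{\left(S \right)} = 1 + 2 S^{2}$ ($v{\left(S \right)} = \left(S^{2} + S^{2}\right) + 1 = 2 S^{2} + 1 = 1 + 2 S^{2}$)
$v^{3}{\left(o{\left(1,w \right)} \right)} = \left(1 + 2 \left(-5\right)^{2}\right)^{3} = \left(1 + 2 \cdot 25\right)^{3} = \left(1 + 50\right)^{3} = 51^{3} = 132651$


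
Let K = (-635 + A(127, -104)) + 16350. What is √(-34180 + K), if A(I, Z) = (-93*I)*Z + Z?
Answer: 5*√48391 ≈ 1099.9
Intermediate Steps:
A(I, Z) = Z - 93*I*Z (A(I, Z) = -93*I*Z + Z = Z - 93*I*Z)
K = 1243955 (K = (-635 - 104*(1 - 93*127)) + 16350 = (-635 - 104*(1 - 11811)) + 16350 = (-635 - 104*(-11810)) + 16350 = (-635 + 1228240) + 16350 = 1227605 + 16350 = 1243955)
√(-34180 + K) = √(-34180 + 1243955) = √1209775 = 5*√48391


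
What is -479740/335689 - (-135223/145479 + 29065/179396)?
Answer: -5796532417765963/8760929242761276 ≈ -0.66163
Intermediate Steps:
-479740/335689 - (-135223/145479 + 29065/179396) = -479740/335689 - 1*(-20030118173/26098350684) = -479740/335689 + 20030118173/26098350684 = -5796532417765963/8760929242761276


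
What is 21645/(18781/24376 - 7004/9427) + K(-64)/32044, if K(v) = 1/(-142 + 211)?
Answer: 90887463225744863/115466933028 ≈ 7.8713e+5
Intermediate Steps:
K(v) = 1/69
21645/(18781/24376 - 7004/9427) + K(-64)/32044 = 21645/(18781/24376 - 7004/9427) + (1/69)/32044 = 21645/(18781*(1/24376) - 7004*1/9427) + (1/69)*(1/32044) = 21645/(18781/24376 - 7004/9427) + 1/2211036 = 21645/(52223/1899112) + 1/2211036 = 21645*(1899112/52223) + 1/2211036 = 41106279240/52223 + 1/2211036 = 90887463225744863/115466933028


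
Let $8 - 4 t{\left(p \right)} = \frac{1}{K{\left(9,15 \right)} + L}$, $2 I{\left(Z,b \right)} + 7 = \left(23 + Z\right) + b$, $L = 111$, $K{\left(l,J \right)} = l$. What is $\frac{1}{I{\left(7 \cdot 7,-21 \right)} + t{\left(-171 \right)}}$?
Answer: $\frac{480}{11519} \approx 0.04167$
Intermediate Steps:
$I{\left(Z,b \right)} = 8 + \frac{Z}{2} + \frac{b}{2}$ ($I{\left(Z,b \right)} = - \frac{7}{2} + \frac{\left(23 + Z\right) + b}{2} = - \frac{7}{2} + \frac{23 + Z + b}{2} = - \frac{7}{2} + \left(\frac{23}{2} + \frac{Z}{2} + \frac{b}{2}\right) = 8 + \frac{Z}{2} + \frac{b}{2}$)
$t{\left(p \right)} = \frac{959}{480}$ ($t{\left(p \right)} = 2 - \frac{1}{4 \left(9 + 111\right)} = 2 - \frac{1}{4 \cdot 120} = 2 - \frac{1}{480} = \frac{959}{480}$)
$\frac{1}{I{\left(7 \cdot 7,-21 \right)} + t{\left(-171 \right)}} = \frac{1}{\left(8 + \frac{7 \cdot 7}{2} + \frac{1}{2} \left(-21\right)\right) + \frac{959}{480}} = \frac{1}{\left(8 + \frac{1}{2} \cdot 49 - \frac{21}{2}\right) + \frac{959}{480}} = \frac{1}{\left(8 + \frac{49}{2} - \frac{21}{2}\right) + \frac{959}{480}} = \frac{1}{22 + \frac{959}{480}} = \frac{1}{\frac{11519}{480}} = \frac{480}{11519}$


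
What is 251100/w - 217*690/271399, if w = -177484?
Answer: -23680742055/12042245029 ≈ -1.9665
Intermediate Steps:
251100/w - 217*690/271399 = 251100/(-177484) - 217*690/271399 = 251100*(-1/177484) - 149730*1/271399 = -62775/44371 - 149730/271399 = -23680742055/12042245029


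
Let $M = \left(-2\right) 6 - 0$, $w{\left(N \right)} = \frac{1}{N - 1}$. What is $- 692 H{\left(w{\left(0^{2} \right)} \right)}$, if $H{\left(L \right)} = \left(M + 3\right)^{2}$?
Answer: $-56052$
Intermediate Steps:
$w{\left(N \right)} = \frac{1}{-1 + N}$
$M = -12$ ($M = -12 + 0 = -12$)
$H{\left(L \right)} = 81$ ($H{\left(L \right)} = \left(-12 + 3\right)^{2} = \left(-9\right)^{2} = 81$)
$- 692 H{\left(w{\left(0^{2} \right)} \right)} = \left(-692\right) 81 = -56052$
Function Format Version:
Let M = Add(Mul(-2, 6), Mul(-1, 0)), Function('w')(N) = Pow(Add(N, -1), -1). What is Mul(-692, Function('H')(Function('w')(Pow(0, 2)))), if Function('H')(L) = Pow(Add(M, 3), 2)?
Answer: -56052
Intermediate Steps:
Function('w')(N) = Pow(Add(-1, N), -1)
M = -12 (M = Add(-12, 0) = -12)
Function('H')(L) = 81 (Function('H')(L) = Pow(Add(-12, 3), 2) = Pow(-9, 2) = 81)
Mul(-692, Function('H')(Function('w')(Pow(0, 2)))) = Mul(-692, 81) = -56052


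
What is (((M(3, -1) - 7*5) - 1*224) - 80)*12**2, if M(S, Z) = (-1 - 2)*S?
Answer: -50112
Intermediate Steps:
M(S, Z) = -3*S
(((M(3, -1) - 7*5) - 1*224) - 80)*12**2 = (((-3*3 - 7*5) - 1*224) - 80)*12**2 = (((-9 - 35) - 224) - 80)*144 = ((-44 - 224) - 80)*144 = (-268 - 80)*144 = -348*144 = -50112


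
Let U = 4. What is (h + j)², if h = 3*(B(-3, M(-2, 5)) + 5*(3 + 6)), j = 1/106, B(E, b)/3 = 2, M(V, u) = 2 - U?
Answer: 263055961/11236 ≈ 23412.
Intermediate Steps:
M(V, u) = -2 (M(V, u) = 2 - 1*4 = 2 - 4 = -2)
B(E, b) = 6 (B(E, b) = 3*2 = 6)
j = 1/106 ≈ 0.0094340
h = 153 (h = 3*(6 + 5*(3 + 6)) = 3*(6 + 5*9) = 3*(6 + 45) = 3*51 = 153)
(h + j)² = (153 + 1/106)² = (16219/106)² = 263055961/11236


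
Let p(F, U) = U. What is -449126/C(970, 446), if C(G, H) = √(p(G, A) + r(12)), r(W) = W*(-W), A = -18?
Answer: 224563*I*√2/9 ≈ 35287.0*I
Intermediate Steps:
r(W) = -W²
C(G, H) = 9*I*√2 (C(G, H) = √(-18 - 1*12²) = √(-18 - 1*144) = √(-18 - 144) = √(-162) = 9*I*√2)
-449126/C(970, 446) = -449126*(-I*√2/18) = -(-224563)*I*√2/9 = 224563*I*√2/9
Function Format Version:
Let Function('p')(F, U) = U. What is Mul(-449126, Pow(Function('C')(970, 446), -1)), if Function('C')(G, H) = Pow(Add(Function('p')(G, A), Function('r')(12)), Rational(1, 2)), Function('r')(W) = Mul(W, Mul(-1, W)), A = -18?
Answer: Mul(Rational(224563, 9), I, Pow(2, Rational(1, 2))) ≈ Mul(35287., I)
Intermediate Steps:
Function('r')(W) = Mul(-1, Pow(W, 2))
Function('C')(G, H) = Mul(9, I, Pow(2, Rational(1, 2))) (Function('C')(G, H) = Pow(Add(-18, Mul(-1, Pow(12, 2))), Rational(1, 2)) = Pow(Add(-18, Mul(-1, 144)), Rational(1, 2)) = Pow(Add(-18, -144), Rational(1, 2)) = Pow(-162, Rational(1, 2)) = Mul(9, I, Pow(2, Rational(1, 2))))
Mul(-449126, Pow(Function('C')(970, 446), -1)) = Mul(-449126, Pow(Mul(9, I, Pow(2, Rational(1, 2))), -1)) = Mul(-449126, Mul(Rational(-1, 18), I, Pow(2, Rational(1, 2)))) = Mul(Rational(224563, 9), I, Pow(2, Rational(1, 2)))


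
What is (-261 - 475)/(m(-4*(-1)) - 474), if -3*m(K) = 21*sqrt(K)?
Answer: 92/61 ≈ 1.5082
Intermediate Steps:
m(K) = -7*sqrt(K)
(-261 - 475)/(m(-4*(-1)) - 474) = (-261 - 475)/(-7*sqrt(-4*(-1)) - 474) = -736/(-7*sqrt(4) - 474) = -736/(-7*2 - 474) = -736/(-14 - 474) = -736/(-488) = -736*(-1/488) = 92/61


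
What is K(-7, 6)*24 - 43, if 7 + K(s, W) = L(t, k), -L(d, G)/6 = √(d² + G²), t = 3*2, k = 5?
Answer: -211 - 144*√61 ≈ -1335.7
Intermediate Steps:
t = 6
L(d, G) = -6*√(G² + d²) (L(d, G) = -6*√(d² + G²) = -6*√(G² + d²))
K(s, W) = -7 - 6*√61 (K(s, W) = -7 - 6*√(5² + 6²) = -7 - 6*√(25 + 36) = -7 - 6*√61)
K(-7, 6)*24 - 43 = (-7 - 6*√61)*24 - 43 = (-168 - 144*√61) - 43 = -211 - 144*√61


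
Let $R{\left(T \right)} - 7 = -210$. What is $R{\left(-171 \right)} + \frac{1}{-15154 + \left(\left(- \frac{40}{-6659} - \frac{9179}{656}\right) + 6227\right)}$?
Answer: $- \frac{7928564513691}{39056946529} \approx -203.0$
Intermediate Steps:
$R{\left(T \right)} = -203$ ($R{\left(T \right)} = 7 - 210 = -203$)
$R{\left(-171 \right)} + \frac{1}{-15154 + \left(\left(- \frac{40}{-6659} - \frac{9179}{656}\right) + 6227\right)} = -203 + \frac{1}{-15154 + \left(\left(- \frac{40}{-6659} - \frac{9179}{656}\right) + 6227\right)} = -203 + \frac{1}{-15154 + \left(\left(\left(-40\right) \left(- \frac{1}{6659}\right) - \frac{9179}{656}\right) + 6227\right)} = -203 + \frac{1}{-15154 + \left(\left(\frac{40}{6659} - \frac{9179}{656}\right) + 6227\right)} = -203 + \frac{1}{-15154 + \left(- \frac{61096721}{4368304} + 6227\right)} = -203 + \frac{1}{-15154 + \frac{27140332287}{4368304}} = -203 + \frac{1}{- \frac{39056946529}{4368304}} = -203 - \frac{4368304}{39056946529} = - \frac{7928564513691}{39056946529}$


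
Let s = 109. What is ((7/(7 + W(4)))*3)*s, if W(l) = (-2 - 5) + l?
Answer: 2289/4 ≈ 572.25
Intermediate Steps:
W(l) = -7 + l
((7/(7 + W(4)))*3)*s = ((7/(7 + (-7 + 4)))*3)*109 = ((7/(7 - 3))*3)*109 = ((7/4)*3)*109 = (21/4)*109 = 2289/4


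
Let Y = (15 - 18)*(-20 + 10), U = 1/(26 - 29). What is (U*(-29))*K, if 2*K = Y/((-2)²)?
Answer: 145/4 ≈ 36.250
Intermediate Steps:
U = -⅓ (U = 1/(-3) = -⅓ ≈ -0.33333)
Y = 30 (Y = -3*(-10) = 30)
K = 15/4 (K = (30/((-2)²))/2 = (30/4)/2 = (30*(¼))/2 = (½)*(15/2) = 15/4 ≈ 3.7500)
(U*(-29))*K = -⅓*(-29)*(15/4) = (29/3)*(15/4) = 145/4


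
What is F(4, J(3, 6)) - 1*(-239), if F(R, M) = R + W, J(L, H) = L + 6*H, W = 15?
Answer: 258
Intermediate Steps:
F(R, M) = 15 + R (F(R, M) = R + 15 = 15 + R)
F(4, J(3, 6)) - 1*(-239) = (15 + 4) - 1*(-239) = 19 + 239 = 258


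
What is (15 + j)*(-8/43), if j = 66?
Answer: -648/43 ≈ -15.070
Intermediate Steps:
(15 + j)*(-8/43) = (15 + 66)*(-8/43) = 81*(-8*1/43) = 81*(-8/43) = -648/43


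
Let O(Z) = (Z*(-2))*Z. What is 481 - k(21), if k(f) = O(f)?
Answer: 1363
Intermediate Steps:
O(Z) = -2*Z² (O(Z) = (-2*Z)*Z = -2*Z²)
k(f) = -2*f²
481 - k(21) = 481 - (-2)*21² = 481 - (-2)*441 = 481 - 1*(-882) = 481 + 882 = 1363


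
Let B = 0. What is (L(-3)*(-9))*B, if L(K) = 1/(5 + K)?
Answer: 0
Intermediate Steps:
(L(-3)*(-9))*B = (-9/(5 - 3))*0 = (-9/2)*0 = ((1/2)*(-9))*0 = -9/2*0 = 0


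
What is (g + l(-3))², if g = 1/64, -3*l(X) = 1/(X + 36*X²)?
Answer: 808201/3798503424 ≈ 0.00021277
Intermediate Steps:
l(X) = -1/(3*(X + 36*X²))
g = 1/64 ≈ 0.015625
(g + l(-3))² = (1/64 - ⅓/(-3*(1 + 36*(-3))))² = (1/64 - ⅓*(-⅓)/(1 - 108))² = (1/64 - ⅓*(-⅓)/(-107))² = (1/64 - ⅓*(-⅓)*(-1/107))² = (1/64 - 1/963)² = (899/61632)² = 808201/3798503424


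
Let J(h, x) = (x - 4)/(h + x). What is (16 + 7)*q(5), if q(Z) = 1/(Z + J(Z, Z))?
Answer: 230/51 ≈ 4.5098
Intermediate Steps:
J(h, x) = (-4 + x)/(h + x)
q(Z) = 1/(Z + (-4 + Z)/(2*Z)) (q(Z) = 1/(Z + (-4 + Z)/(Z + Z)) = 1/(Z + (-4 + Z)/((2*Z))) = 1/(Z + (1/(2*Z))*(-4 + Z)) = 1/(Z + (-4 + Z)/(2*Z)))
(16 + 7)*q(5) = (16 + 7)*(2*5/(-4 + 5 + 2*5**2)) = 23*(2*5/(-4 + 5 + 2*25)) = 23*(2*5/(-4 + 5 + 50)) = 23*(2*5/51) = 23*(2*5*(1/51)) = 23*(10/51) = 230/51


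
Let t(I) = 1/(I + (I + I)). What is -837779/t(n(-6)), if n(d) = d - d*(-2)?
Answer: 45240066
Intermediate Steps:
n(d) = 3*d (n(d) = d + 2*d = 3*d)
t(I) = 1/(3*I) (t(I) = 1/(I + 2*I) = 1/(3*I))
-837779/t(n(-6)) = -837779/(1/(3*((3*(-6))))) = -837779/((⅓)/(-18)) = -837779/((⅓)*(-1/18)) = -837779/(-1/54) = -837779*(-54) = 45240066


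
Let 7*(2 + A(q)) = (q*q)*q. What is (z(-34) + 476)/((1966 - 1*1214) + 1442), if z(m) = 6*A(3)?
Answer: 1705/7679 ≈ 0.22203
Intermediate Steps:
A(q) = -2 + q³/7 (A(q) = -2 + ((q*q)*q)/7 = -2 + (q²*q)/7 = -2 + q³/7)
z(m) = 78/7 (z(m) = 6*(-2 + (⅐)*3³) = 6*(-2 + (⅐)*27) = 6*(-2 + 27/7) = 6*(13/7) = 78/7)
(z(-34) + 476)/((1966 - 1*1214) + 1442) = (78/7 + 476)/((1966 - 1*1214) + 1442) = 3410/(7*((1966 - 1214) + 1442)) = 3410/(7*(752 + 1442)) = (3410/7)/2194 = (3410/7)*(1/2194) = 1705/7679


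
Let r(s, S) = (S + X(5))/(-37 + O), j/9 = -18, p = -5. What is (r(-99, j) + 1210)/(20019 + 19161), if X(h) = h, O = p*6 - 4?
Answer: 28689/927260 ≈ 0.030940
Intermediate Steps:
j = -162 (j = 9*(-18) = -162)
O = -34 (O = -5*6 - 4 = -30 - 4 = -34)
r(s, S) = -5/71 - S/71 (r(s, S) = (S + 5)/(-37 - 34) = (5 + S)/(-71) = (5 + S)*(-1/71) = -5/71 - S/71)
(r(-99, j) + 1210)/(20019 + 19161) = ((-5/71 - 1/71*(-162)) + 1210)/(20019 + 19161) = ((-5/71 + 162/71) + 1210)/39180 = (157/71 + 1210)*(1/39180) = (86067/71)*(1/39180) = 28689/927260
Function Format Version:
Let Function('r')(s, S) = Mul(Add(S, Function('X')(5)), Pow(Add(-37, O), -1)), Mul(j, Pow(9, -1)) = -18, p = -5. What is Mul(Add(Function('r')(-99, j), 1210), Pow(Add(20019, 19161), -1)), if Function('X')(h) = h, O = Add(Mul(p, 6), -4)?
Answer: Rational(28689, 927260) ≈ 0.030940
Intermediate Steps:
j = -162 (j = Mul(9, -18) = -162)
O = -34 (O = Add(Mul(-5, 6), -4) = Add(-30, -4) = -34)
Function('r')(s, S) = Add(Rational(-5, 71), Mul(Rational(-1, 71), S)) (Function('r')(s, S) = Mul(Add(S, 5), Pow(Add(-37, -34), -1)) = Mul(Add(5, S), Pow(-71, -1)) = Mul(Add(5, S), Rational(-1, 71)) = Add(Rational(-5, 71), Mul(Rational(-1, 71), S)))
Mul(Add(Function('r')(-99, j), 1210), Pow(Add(20019, 19161), -1)) = Mul(Add(Add(Rational(-5, 71), Mul(Rational(-1, 71), -162)), 1210), Pow(Add(20019, 19161), -1)) = Mul(Add(Add(Rational(-5, 71), Rational(162, 71)), 1210), Pow(39180, -1)) = Mul(Add(Rational(157, 71), 1210), Rational(1, 39180)) = Mul(Rational(86067, 71), Rational(1, 39180)) = Rational(28689, 927260)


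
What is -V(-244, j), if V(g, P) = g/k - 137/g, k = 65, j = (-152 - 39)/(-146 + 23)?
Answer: 50631/15860 ≈ 3.1924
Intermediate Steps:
j = 191/123 (j = -191/(-123) = -191*(-1/123) = 191/123 ≈ 1.5528)
V(g, P) = -137/g + g/65 (V(g, P) = g/65 - 137/g = -137/g + g/65)
-V(-244, j) = -(-137/(-244) + (1/65)*(-244)) = -(-137*(-1/244) - 244/65) = -(137/244 - 244/65) = -1*(-50631/15860) = 50631/15860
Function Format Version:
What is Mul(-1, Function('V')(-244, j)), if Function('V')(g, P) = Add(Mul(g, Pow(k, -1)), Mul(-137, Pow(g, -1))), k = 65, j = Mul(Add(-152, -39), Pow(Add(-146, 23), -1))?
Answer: Rational(50631, 15860) ≈ 3.1924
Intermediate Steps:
j = Rational(191, 123) (j = Mul(-191, Pow(-123, -1)) = Mul(-191, Rational(-1, 123)) = Rational(191, 123) ≈ 1.5528)
Function('V')(g, P) = Add(Mul(-137, Pow(g, -1)), Mul(Rational(1, 65), g)) (Function('V')(g, P) = Add(Mul(g, Pow(65, -1)), Mul(-137, Pow(g, -1))) = Add(Mul(g, Rational(1, 65)), Mul(-137, Pow(g, -1))) = Add(Mul(Rational(1, 65), g), Mul(-137, Pow(g, -1))) = Add(Mul(-137, Pow(g, -1)), Mul(Rational(1, 65), g)))
Mul(-1, Function('V')(-244, j)) = Mul(-1, Add(Mul(-137, Pow(-244, -1)), Mul(Rational(1, 65), -244))) = Mul(-1, Add(Mul(-137, Rational(-1, 244)), Rational(-244, 65))) = Mul(-1, Add(Rational(137, 244), Rational(-244, 65))) = Mul(-1, Rational(-50631, 15860)) = Rational(50631, 15860)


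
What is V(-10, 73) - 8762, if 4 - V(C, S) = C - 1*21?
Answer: -8727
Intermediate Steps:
V(C, S) = 25 - C (V(C, S) = 4 - (C - 1*21) = 4 - (C - 21) = 4 - (-21 + C) = 4 + (21 - C) = 25 - C)
V(-10, 73) - 8762 = (25 - 1*(-10)) - 8762 = (25 + 10) - 8762 = 35 - 8762 = -8727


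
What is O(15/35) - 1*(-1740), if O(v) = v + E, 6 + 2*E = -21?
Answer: 24177/14 ≈ 1726.9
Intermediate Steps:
E = -27/2 (E = -3 + (½)*(-21) = -3 - 21/2 = -27/2 ≈ -13.500)
O(v) = -27/2 + v (O(v) = v - 27/2 = -27/2 + v)
O(15/35) - 1*(-1740) = (-27/2 + 15/35) - 1*(-1740) = (-27/2 + 15*(1/35)) + 1740 = (-27/2 + 3/7) + 1740 = -183/14 + 1740 = 24177/14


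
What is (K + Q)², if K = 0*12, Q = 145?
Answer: 21025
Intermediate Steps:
K = 0
(K + Q)² = (0 + 145)² = 145² = 21025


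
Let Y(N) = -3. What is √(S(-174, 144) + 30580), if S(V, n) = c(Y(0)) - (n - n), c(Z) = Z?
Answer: √30577 ≈ 174.86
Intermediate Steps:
S(V, n) = -3 (S(V, n) = -3 - (n - n) = -3 - 1*0 = -3 + 0 = -3)
√(S(-174, 144) + 30580) = √(-3 + 30580) = √30577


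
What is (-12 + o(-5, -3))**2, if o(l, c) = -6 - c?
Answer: 225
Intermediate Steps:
(-12 + o(-5, -3))**2 = (-12 + (-6 - 1*(-3)))**2 = (-12 + (-6 + 3))**2 = (-12 - 3)**2 = (-15)**2 = 225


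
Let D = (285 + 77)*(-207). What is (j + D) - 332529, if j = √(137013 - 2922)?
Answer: -407463 + 3*√14899 ≈ -4.0710e+5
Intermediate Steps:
D = -74934 (D = 362*(-207) = -74934)
j = 3*√14899 (j = √134091 = 3*√14899 ≈ 366.18)
(j + D) - 332529 = (3*√14899 - 74934) - 332529 = (-74934 + 3*√14899) - 332529 = -407463 + 3*√14899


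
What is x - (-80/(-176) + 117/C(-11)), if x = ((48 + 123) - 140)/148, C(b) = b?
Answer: 16917/1628 ≈ 10.391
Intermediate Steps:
x = 31/148 (x = (171 - 140)*(1/148) = 31*(1/148) = 31/148 ≈ 0.20946)
x - (-80/(-176) + 117/C(-11)) = 31/148 - (-80/(-176) + 117/(-11)) = 31/148 - (-80*(-1/176) + 117*(-1/11)) = 31/148 - (5/11 - 117/11) = 31/148 - 1*(-112/11) = 31/148 + 112/11 = 16917/1628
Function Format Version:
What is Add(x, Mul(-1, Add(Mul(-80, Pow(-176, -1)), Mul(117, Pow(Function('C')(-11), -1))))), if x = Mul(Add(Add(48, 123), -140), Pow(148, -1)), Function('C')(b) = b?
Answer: Rational(16917, 1628) ≈ 10.391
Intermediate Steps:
x = Rational(31, 148) (x = Mul(Add(171, -140), Rational(1, 148)) = Mul(31, Rational(1, 148)) = Rational(31, 148) ≈ 0.20946)
Add(x, Mul(-1, Add(Mul(-80, Pow(-176, -1)), Mul(117, Pow(Function('C')(-11), -1))))) = Add(Rational(31, 148), Mul(-1, Add(Mul(-80, Pow(-176, -1)), Mul(117, Pow(-11, -1))))) = Add(Rational(31, 148), Mul(-1, Add(Mul(-80, Rational(-1, 176)), Mul(117, Rational(-1, 11))))) = Add(Rational(31, 148), Mul(-1, Add(Rational(5, 11), Rational(-117, 11)))) = Add(Rational(31, 148), Mul(-1, Rational(-112, 11))) = Add(Rational(31, 148), Rational(112, 11)) = Rational(16917, 1628)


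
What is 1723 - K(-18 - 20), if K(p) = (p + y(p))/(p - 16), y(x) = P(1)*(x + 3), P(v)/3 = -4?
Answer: 46712/27 ≈ 1730.1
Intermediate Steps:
P(v) = -12 (P(v) = 3*(-4) = -12)
y(x) = -36 - 12*x (y(x) = -12*(x + 3) = -12*(3 + x) = -36 - 12*x)
K(p) = (-36 - 11*p)/(-16 + p) (K(p) = (p + (-36 - 12*p))/(p - 16) = (-36 - 11*p)/(-16 + p))
1723 - K(-18 - 20) = 1723 - (-36 - 11*(-18 - 20))/(-16 + (-18 - 20)) = 1723 - (-36 - 11*(-38))/(-16 - 38) = 1723 - (-36 + 418)/(-54) = 1723 - (-1)*382/54 = 1723 - 1*(-191/27) = 1723 + 191/27 = 46712/27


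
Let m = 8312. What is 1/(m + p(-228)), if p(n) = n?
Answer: 1/8084 ≈ 0.00012370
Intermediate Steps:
1/(m + p(-228)) = 1/(8312 - 228) = 1/8084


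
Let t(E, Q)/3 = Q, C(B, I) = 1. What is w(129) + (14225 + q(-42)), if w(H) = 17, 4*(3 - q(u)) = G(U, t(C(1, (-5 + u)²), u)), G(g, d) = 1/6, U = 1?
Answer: 341879/24 ≈ 14245.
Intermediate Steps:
t(E, Q) = 3*Q
G(g, d) = ⅙
q(u) = 71/24 (q(u) = 3 - ¼*⅙ = 3 - 1/24 = 71/24)
w(129) + (14225 + q(-42)) = 17 + (14225 + 71/24) = 17 + 341471/24 = 341879/24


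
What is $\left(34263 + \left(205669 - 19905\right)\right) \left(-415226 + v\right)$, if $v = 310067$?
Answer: $-23137819293$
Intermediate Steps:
$\left(34263 + \left(205669 - 19905\right)\right) \left(-415226 + v\right) = \left(34263 + \left(205669 - 19905\right)\right) \left(-415226 + 310067\right) = \left(34263 + \left(205669 - 19905\right)\right) \left(-105159\right) = \left(34263 + 185764\right) \left(-105159\right) = 220027 \left(-105159\right) = -23137819293$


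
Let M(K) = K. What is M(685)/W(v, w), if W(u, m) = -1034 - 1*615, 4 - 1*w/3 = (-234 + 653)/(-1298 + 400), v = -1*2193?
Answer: -685/1649 ≈ -0.41540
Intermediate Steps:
v = -2193
w = 12033/898 (w = 12 - 3*(-234 + 653)/(-1298 + 400) = 12 - 1257/(-898) = 12 - 1257*(-1)/898 = 12 - 3*(-419/898) = 12 + 1257/898 = 12033/898 ≈ 13.400)
W(u, m) = -1649 (W(u, m) = -1034 - 615 = -1649)
M(685)/W(v, w) = 685/(-1649) = 685*(-1/1649) = -685/1649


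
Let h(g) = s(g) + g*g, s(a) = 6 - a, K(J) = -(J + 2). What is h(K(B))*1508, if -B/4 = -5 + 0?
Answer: 772096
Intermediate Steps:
B = 20 (B = -4*(-5 + 0) = -4*(-5) = 20)
K(J) = -2 - J (K(J) = -(2 + J) = -2 - J)
h(g) = 6 + g² - g (h(g) = (6 - g) + g*g = (6 - g) + g² = 6 + g² - g)
h(K(B))*1508 = (6 + (-2 - 1*20)² - (-2 - 1*20))*1508 = (6 + (-2 - 20)² - (-2 - 20))*1508 = (6 + (-22)² - 1*(-22))*1508 = (6 + 484 + 22)*1508 = 512*1508 = 772096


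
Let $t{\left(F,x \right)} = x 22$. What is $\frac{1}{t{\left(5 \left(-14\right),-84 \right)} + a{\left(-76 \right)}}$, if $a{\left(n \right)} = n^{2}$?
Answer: $\frac{1}{3928} \approx 0.00025458$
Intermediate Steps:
$t{\left(F,x \right)} = 22 x$
$\frac{1}{t{\left(5 \left(-14\right),-84 \right)} + a{\left(-76 \right)}} = \frac{1}{22 \left(-84\right) + \left(-76\right)^{2}} = \frac{1}{-1848 + 5776} = \frac{1}{3928}$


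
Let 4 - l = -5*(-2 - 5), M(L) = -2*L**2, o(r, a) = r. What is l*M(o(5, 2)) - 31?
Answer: 1519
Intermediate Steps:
l = -31 (l = 4 - (-5)*(-2 - 5) = 4 - (-5)*(-7) = 4 - 1*35 = 4 - 35 = -31)
l*M(o(5, 2)) - 31 = -(-62)*5**2 - 31 = -(-62)*25 - 31 = -31*(-50) - 31 = 1550 - 31 = 1519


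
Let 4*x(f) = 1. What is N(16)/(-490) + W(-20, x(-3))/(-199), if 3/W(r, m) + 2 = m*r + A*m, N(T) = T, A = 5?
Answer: -33676/1121365 ≈ -0.030031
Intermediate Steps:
x(f) = 1/4 (x(f) = (1/4)*1 = 1/4)
W(r, m) = 3/(-2 + 5*m + m*r) (W(r, m) = 3/(-2 + (m*r + 5*m)) = 3/(-2 + (5*m + m*r)) = 3/(-2 + 5*m + m*r))
N(16)/(-490) + W(-20, x(-3))/(-199) = 16/(-490) + (3/(-2 + 5*(1/4) + (1/4)*(-20)))/(-199) = 16*(-1/490) + (3/(-2 + 5/4 - 5))*(-1/199) = -8/245 + (3/(-23/4))*(-1/199) = -8/245 + (3*(-4/23))*(-1/199) = -8/245 - 12/23*(-1/199) = -8/245 + 12/4577 = -33676/1121365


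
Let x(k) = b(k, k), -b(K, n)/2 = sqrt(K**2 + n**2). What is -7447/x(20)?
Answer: 7447*sqrt(2)/80 ≈ 131.65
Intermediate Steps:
b(K, n) = -2*sqrt(K**2 + n**2)
x(k) = -2*sqrt(2)*sqrt(k**2) (x(k) = -2*sqrt(k**2 + k**2) = -2*sqrt(2)*sqrt(k**2))
-7447/x(20) = -7447*(-sqrt(2)/80) = -(-7447)*sqrt(2)/80 = 7447*sqrt(2)/80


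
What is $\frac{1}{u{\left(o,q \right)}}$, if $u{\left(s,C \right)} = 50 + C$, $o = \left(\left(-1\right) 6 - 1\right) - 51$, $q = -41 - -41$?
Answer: $\frac{1}{50} \approx 0.02$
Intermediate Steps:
$q = 0$ ($q = -41 + 41 = 0$)
$o = -58$ ($o = \left(-6 - 1\right) - 51 = -7 - 51 = -58$)
$\frac{1}{u{\left(o,q \right)}} = \frac{1}{50 + 0} = \frac{1}{50}$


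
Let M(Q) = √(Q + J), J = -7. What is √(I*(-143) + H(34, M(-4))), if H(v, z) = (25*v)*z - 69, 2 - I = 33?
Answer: √(4364 + 850*I*√11) ≈ 69.135 + 20.388*I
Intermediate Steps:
I = -31 (I = 2 - 1*33 = 2 - 33 = -31)
M(Q) = √(-7 + Q) (M(Q) = √(Q - 7) = √(-7 + Q))
H(v, z) = -69 + 25*v*z (H(v, z) = 25*v*z - 69 = -69 + 25*v*z)
√(I*(-143) + H(34, M(-4))) = √(-31*(-143) + (-69 + 25*34*√(-7 - 4))) = √(4433 + (-69 + 25*34*√(-11))) = √(4433 + (-69 + 25*34*(I*√11))) = √(4433 + (-69 + 850*I*√11)) = √(4364 + 850*I*√11)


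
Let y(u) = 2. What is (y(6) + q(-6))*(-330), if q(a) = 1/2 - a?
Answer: -2805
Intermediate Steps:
q(a) = ½ - a
(y(6) + q(-6))*(-330) = (2 + (½ - 1*(-6)))*(-330) = (2 + (½ + 6))*(-330) = (2 + 13/2)*(-330) = (17/2)*(-330) = -2805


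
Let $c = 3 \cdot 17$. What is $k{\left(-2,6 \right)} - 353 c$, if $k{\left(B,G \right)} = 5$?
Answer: $-17998$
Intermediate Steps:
$c = 51$
$k{\left(-2,6 \right)} - 353 c = 5 - 18003 = -17998$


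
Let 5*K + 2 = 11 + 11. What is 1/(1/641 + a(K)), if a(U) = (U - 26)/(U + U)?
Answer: -2564/7047 ≈ -0.36384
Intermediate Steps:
K = 4 (K = -2/5 + (11 + 11)/5 = -2/5 + (1/5)*22 = -2/5 + 22/5 = 4)
a(U) = (-26 + U)/(2*U) (a(U) = (-26 + U)/((2*U)) = (-26 + U)*(1/(2*U)) = (-26 + U)/(2*U))
1/(1/641 + a(K)) = 1/(1/641 + (1/2)*(-26 + 4)/4) = 1/(1/641 + (1/2)*(1/4)*(-22)) = 1/(1/641 - 11/4) = 1/(-7047/2564) = -2564/7047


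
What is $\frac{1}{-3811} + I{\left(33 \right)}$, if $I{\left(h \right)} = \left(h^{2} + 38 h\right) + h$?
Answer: $\frac{9054935}{3811} \approx 2376.0$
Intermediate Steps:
$I{\left(h \right)} = h^{2} + 39 h$
$\frac{1}{-3811} + I{\left(33 \right)} = \frac{1}{-3811} + 33 \left(39 + 33\right) = - \frac{1}{3811} + 33 \cdot 72 = - \frac{1}{3811} + 2376 = \frac{9054935}{3811}$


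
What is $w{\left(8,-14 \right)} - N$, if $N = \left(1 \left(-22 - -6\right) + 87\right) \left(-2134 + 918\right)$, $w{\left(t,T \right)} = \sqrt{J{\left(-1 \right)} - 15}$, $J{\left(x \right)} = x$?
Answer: $86336 + 4 i \approx 86336.0 + 4.0 i$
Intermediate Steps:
$w{\left(t,T \right)} = 4 i$ ($w{\left(t,T \right)} = \sqrt{-1 - 15} = \sqrt{-16} = 4 i$)
$N = -86336$ ($N = \left(1 \left(-22 + 6\right) + 87\right) \left(-1216\right) = \left(1 \left(-16\right) + 87\right) \left(-1216\right) = \left(-16 + 87\right) \left(-1216\right) = 71 \left(-1216\right) = -86336$)
$w{\left(8,-14 \right)} - N = 4 i - -86336 = 4 i + 86336 = 86336 + 4 i$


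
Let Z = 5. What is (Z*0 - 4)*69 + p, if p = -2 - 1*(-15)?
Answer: -263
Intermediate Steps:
p = 13 (p = -2 + 15 = 13)
(Z*0 - 4)*69 + p = (5*0 - 4)*69 + 13 = (0 - 4)*69 + 13 = -4*69 + 13 = -276 + 13 = -263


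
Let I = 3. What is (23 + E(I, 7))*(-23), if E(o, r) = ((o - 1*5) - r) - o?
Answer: -253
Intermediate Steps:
E(o, r) = -5 - r (E(o, r) = ((o - 5) - r) - o = ((-5 + o) - r) - o = (-5 + o - r) - o = -5 - r)
(23 + E(I, 7))*(-23) = (23 + (-5 - 1*7))*(-23) = (23 + (-5 - 7))*(-23) = (23 - 12)*(-23) = 11*(-23) = -253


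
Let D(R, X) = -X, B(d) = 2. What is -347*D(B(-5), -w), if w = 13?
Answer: -4511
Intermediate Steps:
-347*D(B(-5), -w) = -(-347)*(-1*13) = -(-347)*(-13) = -347*13 = -4511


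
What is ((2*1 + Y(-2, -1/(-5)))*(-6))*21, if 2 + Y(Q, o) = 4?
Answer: -504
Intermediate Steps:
Y(Q, o) = 2 (Y(Q, o) = -2 + 4 = 2)
((2*1 + Y(-2, -1/(-5)))*(-6))*21 = ((2*1 + 2)*(-6))*21 = ((2 + 2)*(-6))*21 = (4*(-6))*21 = -24*21 = -504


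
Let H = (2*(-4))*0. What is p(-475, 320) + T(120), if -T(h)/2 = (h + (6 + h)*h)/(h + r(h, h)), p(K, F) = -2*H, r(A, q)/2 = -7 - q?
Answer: 15240/67 ≈ 227.46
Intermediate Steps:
H = 0 (H = -8*0 = 0)
r(A, q) = -14 - 2*q (r(A, q) = 2*(-7 - q) = -14 - 2*q)
p(K, F) = 0 (p(K, F) = -2*0 = 0)
T(h) = -2*(h + h*(6 + h))/(-14 - h) (T(h) = -2*(h + (6 + h)*h)/(h + (-14 - 2*h)) = -2*(h + h*(6 + h))/(-14 - h))
p(-475, 320) + T(120) = 0 + 2*120*(7 + 120)/(14 + 120) = 0 + 2*120*127/134 = 0 + 2*120*(1/134)*127 = 0 + 15240/67 = 15240/67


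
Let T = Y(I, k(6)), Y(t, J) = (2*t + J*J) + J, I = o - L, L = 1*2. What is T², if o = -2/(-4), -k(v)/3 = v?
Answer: 91809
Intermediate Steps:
k(v) = -3*v
o = ½ (o = -2*(-¼) = ½ ≈ 0.50000)
L = 2
I = -3/2 (I = ½ - 1*2 = ½ - 2 = -3/2 ≈ -1.5000)
Y(t, J) = J + J² + 2*t (Y(t, J) = (2*t + J²) + J = (J² + 2*t) + J = J + J² + 2*t)
T = 303 (T = -3*6 + (-3*6)² + 2*(-3/2) = -18 + (-18)² - 3 = -18 + 324 - 3 = 303)
T² = 303² = 91809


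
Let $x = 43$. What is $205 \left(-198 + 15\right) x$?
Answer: $-1613145$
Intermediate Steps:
$205 \left(-198 + 15\right) x = 205 \left(-198 + 15\right) 43 = 205 \left(-183\right) 43 = \left(-37515\right) 43 = -1613145$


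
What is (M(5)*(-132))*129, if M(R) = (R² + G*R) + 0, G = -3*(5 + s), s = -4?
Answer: -170280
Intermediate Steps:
G = -3 (G = -3*(5 - 4) = -3*1 = -3)
M(R) = R² - 3*R (M(R) = (R² - 3*R) + 0 = R² - 3*R)
(M(5)*(-132))*129 = ((5*(-3 + 5))*(-132))*129 = ((5*2)*(-132))*129 = (10*(-132))*129 = -1320*129 = -170280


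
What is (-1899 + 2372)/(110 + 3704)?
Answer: 473/3814 ≈ 0.12402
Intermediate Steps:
(-1899 + 2372)/(110 + 3704) = 473/3814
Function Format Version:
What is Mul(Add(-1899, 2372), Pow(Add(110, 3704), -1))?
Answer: Rational(473, 3814) ≈ 0.12402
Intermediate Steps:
Mul(Add(-1899, 2372), Pow(Add(110, 3704), -1)) = Mul(473, Pow(3814, -1)) = Mul(473, Rational(1, 3814)) = Rational(473, 3814)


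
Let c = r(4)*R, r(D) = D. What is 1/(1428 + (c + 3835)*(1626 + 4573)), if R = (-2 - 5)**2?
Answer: 1/24989597 ≈ 4.0017e-8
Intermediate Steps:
R = 49 (R = (-7)**2 = 49)
c = 196 (c = 4*49 = 196)
1/(1428 + (c + 3835)*(1626 + 4573)) = 1/(1428 + (196 + 3835)*(1626 + 4573)) = 1/(1428 + 4031*6199) = 1/(1428 + 24988169) = 1/24989597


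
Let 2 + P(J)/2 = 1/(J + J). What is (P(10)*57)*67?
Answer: -148941/10 ≈ -14894.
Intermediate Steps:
P(J) = -4 + 1/J (P(J) = -4 + 2/(J + J) = -4 + 2/((2*J)) = -4 + 2*(1/(2*J)) = -4 + 1/J)
(P(10)*57)*67 = ((-4 + 1/10)*57)*67 = ((-4 + ⅒)*57)*67 = -39/10*57*67 = -2223/10*67 = -148941/10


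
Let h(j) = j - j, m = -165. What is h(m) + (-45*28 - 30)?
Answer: -1290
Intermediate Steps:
h(j) = 0
h(m) + (-45*28 - 30) = 0 + (-45*28 - 30) = 0 + (-1260 - 30) = 0 - 1290 = -1290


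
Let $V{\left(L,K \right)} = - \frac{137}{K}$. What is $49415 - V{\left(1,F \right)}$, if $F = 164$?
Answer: $\frac{8104197}{164} \approx 49416.0$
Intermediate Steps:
$49415 - V{\left(1,F \right)} = 49415 - - \frac{137}{164} = 49415 + \frac{137}{164} = \frac{8104197}{164}$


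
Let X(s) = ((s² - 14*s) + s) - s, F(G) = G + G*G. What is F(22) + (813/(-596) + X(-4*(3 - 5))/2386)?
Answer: 358795955/711028 ≈ 504.62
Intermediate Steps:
F(G) = G + G²
X(s) = s² - 14*s (X(s) = (s² - 13*s) - s = s² - 14*s)
F(22) + (813/(-596) + X(-4*(3 - 5))/2386) = 22*(1 + 22) + (813/(-596) + ((-4*(3 - 5))*(-14 - 4*(3 - 5)))/2386) = 22*23 + (813*(-1/596) + ((-4*(-2))*(-14 - 4*(-2)))*(1/2386)) = 506 + (-813/596 + (8*(-14 + 8))*(1/2386)) = 506 + (-813/596 + (8*(-6))*(1/2386)) = 506 + (-813/596 - 48*1/2386) = 506 + (-813/596 - 24/1193) = 506 - 984213/711028 = 358795955/711028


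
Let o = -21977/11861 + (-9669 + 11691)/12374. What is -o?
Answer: 123980228/73384007 ≈ 1.6895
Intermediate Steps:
o = -123980228/73384007 (o = -21977*1/11861 + 2022*(1/12374) = -21977/11861 + 1011/6187 = -123980228/73384007 ≈ -1.6895)
-o = -1*(-123980228/73384007) = 123980228/73384007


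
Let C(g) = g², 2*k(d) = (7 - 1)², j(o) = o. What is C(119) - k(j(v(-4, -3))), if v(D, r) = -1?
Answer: 14143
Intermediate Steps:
k(d) = 18 (k(d) = (7 - 1)²/2 = (½)*6² = (½)*36 = 18)
C(119) - k(j(v(-4, -3))) = 119² - 1*18 = 14161 - 18 = 14143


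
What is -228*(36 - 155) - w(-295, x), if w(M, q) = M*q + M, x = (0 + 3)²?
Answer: 30082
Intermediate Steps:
x = 9 (x = 3² = 9)
w(M, q) = M + M*q
-228*(36 - 155) - w(-295, x) = -228*(36 - 155) - (-295)*(1 + 9) = -228*(-119) - (-295)*10 = 27132 - 1*(-2950) = 27132 + 2950 = 30082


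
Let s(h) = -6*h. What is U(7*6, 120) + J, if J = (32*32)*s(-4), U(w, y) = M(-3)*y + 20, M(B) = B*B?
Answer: 25676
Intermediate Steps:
M(B) = B**2
U(w, y) = 20 + 9*y (U(w, y) = (-3)**2*y + 20 = 9*y + 20 = 20 + 9*y)
J = 24576 (J = (32*32)*(-6*(-4)) = 1024*24 = 24576)
U(7*6, 120) + J = (20 + 9*120) + 24576 = (20 + 1080) + 24576 = 1100 + 24576 = 25676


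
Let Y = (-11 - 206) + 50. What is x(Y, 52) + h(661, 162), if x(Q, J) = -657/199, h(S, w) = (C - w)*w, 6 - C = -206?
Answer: 1611243/199 ≈ 8096.7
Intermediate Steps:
C = 212 (C = 6 - 1*(-206) = 6 + 206 = 212)
h(S, w) = w*(212 - w) (h(S, w) = (212 - w)*w = w*(212 - w))
Y = -167 (Y = -217 + 50 = -167)
x(Q, J) = -657/199 (x(Q, J) = -657*1/199 = -657/199)
x(Y, 52) + h(661, 162) = -657/199 + 162*(212 - 1*162) = -657/199 + 162*(212 - 162) = -657/199 + 162*50 = -657/199 + 8100 = 1611243/199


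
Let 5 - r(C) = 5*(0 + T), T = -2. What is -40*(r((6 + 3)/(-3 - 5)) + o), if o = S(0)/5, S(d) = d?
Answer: -600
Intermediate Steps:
r(C) = 15 (r(C) = 5 - 5*(0 - 2) = 5 - 5*(-2) = 5 - 1*(-10) = 5 + 10 = 15)
o = 0 (o = 0/5 = 0*(⅕) = 0)
-40*(r((6 + 3)/(-3 - 5)) + o) = -40*(15 + 0) = -40*15 = -600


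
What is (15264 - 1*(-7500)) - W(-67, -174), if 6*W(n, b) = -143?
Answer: 136727/6 ≈ 22788.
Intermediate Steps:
W(n, b) = -143/6 (W(n, b) = (⅙)*(-143) = -143/6)
(15264 - 1*(-7500)) - W(-67, -174) = (15264 - 1*(-7500)) - 1*(-143/6) = (15264 + 7500) + 143/6 = 22764 + 143/6 = 136727/6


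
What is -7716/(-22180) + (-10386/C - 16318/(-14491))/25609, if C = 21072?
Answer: 2514250688561087/7226816614006760 ≈ 0.34791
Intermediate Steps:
-7716/(-22180) + (-10386/C - 16318/(-14491))/25609 = -7716/(-22180) + (-10386/21072 - 16318/(-14491))/25609 = -7716*(-1/22180) + (-10386*1/21072 - 16318*(-1/14491))*(1/25609) = 1929/5545 + (-1731/3512 + 16318/14491)*(1/25609) = 1929/5545 + (32224895/50892392)*(1/25609) = 1929/5545 + 32224895/1303303266728 = 2514250688561087/7226816614006760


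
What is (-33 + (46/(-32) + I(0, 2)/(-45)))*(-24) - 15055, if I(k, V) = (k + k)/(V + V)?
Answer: -28457/2 ≈ -14229.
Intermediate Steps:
I(k, V) = k/V (I(k, V) = (2*k)/((2*V)) = (2*k)*(1/(2*V)) = k/V)
(-33 + (46/(-32) + I(0, 2)/(-45)))*(-24) - 15055 = (-33 + (46/(-32) + (0/2)/(-45)))*(-24) - 15055 = (-33 + (46*(-1/32) + (0*(1/2))*(-1/45)))*(-24) - 15055 = (-33 + (-23/16 + 0*(-1/45)))*(-24) - 15055 = (-33 + (-23/16 + 0))*(-24) - 15055 = (-33 - 23/16)*(-24) - 15055 = -551/16*(-24) - 15055 = 1653/2 - 15055 = -28457/2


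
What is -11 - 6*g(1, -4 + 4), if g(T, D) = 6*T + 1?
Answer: -53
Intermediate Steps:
g(T, D) = 1 + 6*T
-11 - 6*g(1, -4 + 4) = -11 - 6*(1 + 6*1) = -11 - 6*(1 + 6) = -11 - 6*7 = -11 - 42 = -53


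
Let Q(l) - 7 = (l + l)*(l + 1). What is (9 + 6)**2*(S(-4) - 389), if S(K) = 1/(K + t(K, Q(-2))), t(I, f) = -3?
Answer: -612900/7 ≈ -87557.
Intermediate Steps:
Q(l) = 7 + 2*l*(1 + l) (Q(l) = 7 + (l + l)*(l + 1) = 7 + (2*l)*(1 + l) = 7 + 2*l*(1 + l))
S(K) = 1/(-3 + K) (S(K) = 1/(K - 3) = 1/(-3 + K))
(9 + 6)**2*(S(-4) - 389) = (9 + 6)**2*(1/(-3 - 4) - 389) = 15**2*(1/(-7) - 389) = 225*(-1/7 - 389) = 225*(-2724/7) = -612900/7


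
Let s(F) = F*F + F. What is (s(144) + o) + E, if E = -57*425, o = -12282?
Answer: -15627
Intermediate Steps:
s(F) = F + F² (s(F) = F² + F = F + F²)
E = -24225
(s(144) + o) + E = (144*(1 + 144) - 12282) - 24225 = (144*145 - 12282) - 24225 = (20880 - 12282) - 24225 = 8598 - 24225 = -15627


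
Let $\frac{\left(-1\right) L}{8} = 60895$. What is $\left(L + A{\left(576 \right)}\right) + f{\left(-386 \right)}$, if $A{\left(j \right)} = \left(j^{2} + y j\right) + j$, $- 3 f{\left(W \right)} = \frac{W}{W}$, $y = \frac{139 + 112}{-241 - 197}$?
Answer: $- \frac{33975313}{219} \approx -1.5514 \cdot 10^{5}$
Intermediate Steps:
$L = -487160$ ($L = \left(-8\right) 60895 = -487160$)
$y = - \frac{251}{438}$ ($y = \frac{251}{-438} = 251 \left(- \frac{1}{438}\right) = - \frac{251}{438} \approx -0.57306$)
$f{\left(W \right)} = - \frac{1}{3}$ ($f{\left(W \right)} = - \frac{W \frac{1}{W}}{3} = \left(- \frac{1}{3}\right) 1 = - \frac{1}{3}$)
$A{\left(j \right)} = j^{2} + \frac{187 j}{438}$ ($A{\left(j \right)} = \left(j^{2} - \frac{251 j}{438}\right) + j = j^{2} + \frac{187 j}{438}$)
$\left(L + A{\left(576 \right)}\right) + f{\left(-386 \right)} = \left(-487160 + \frac{1}{438} \cdot 576 \left(187 + 438 \cdot 576\right)\right) - \frac{1}{3} = \left(-487160 + \frac{1}{438} \cdot 576 \left(187 + 252288\right)\right) - \frac{1}{3} = \left(-487160 + \frac{1}{438} \cdot 576 \cdot 252475\right) - \frac{1}{3} = \left(-487160 + \frac{24237600}{73}\right) - \frac{1}{3} = - \frac{11325080}{73} - \frac{1}{3} = - \frac{33975313}{219}$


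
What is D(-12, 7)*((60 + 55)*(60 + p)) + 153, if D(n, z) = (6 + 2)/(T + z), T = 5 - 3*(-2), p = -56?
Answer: 3217/9 ≈ 357.44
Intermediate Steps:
T = 11 (T = 5 + 6 = 11)
D(n, z) = 8/(11 + z) (D(n, z) = (6 + 2)/(11 + z) = 8/(11 + z))
D(-12, 7)*((60 + 55)*(60 + p)) + 153 = (8/(11 + 7))*((60 + 55)*(60 - 56)) + 153 = (8/18)*(115*4) + 153 = (8*(1/18))*460 + 153 = (4/9)*460 + 153 = 1840/9 + 153 = 3217/9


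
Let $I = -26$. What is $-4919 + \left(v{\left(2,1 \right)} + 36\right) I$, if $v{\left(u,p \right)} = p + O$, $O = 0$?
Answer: $-5881$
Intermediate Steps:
$v{\left(u,p \right)} = p$ ($v{\left(u,p \right)} = p + 0 = p$)
$-4919 + \left(v{\left(2,1 \right)} + 36\right) I = -4919 + \left(1 + 36\right) \left(-26\right) = -4919 + 37 \left(-26\right) = -4919 - 962 = -5881$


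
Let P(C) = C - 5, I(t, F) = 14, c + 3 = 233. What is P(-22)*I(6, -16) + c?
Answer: -148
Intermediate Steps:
c = 230 (c = -3 + 233 = 230)
P(C) = -5 + C
P(-22)*I(6, -16) + c = (-5 - 22)*14 + 230 = -27*14 + 230 = -378 + 230 = -148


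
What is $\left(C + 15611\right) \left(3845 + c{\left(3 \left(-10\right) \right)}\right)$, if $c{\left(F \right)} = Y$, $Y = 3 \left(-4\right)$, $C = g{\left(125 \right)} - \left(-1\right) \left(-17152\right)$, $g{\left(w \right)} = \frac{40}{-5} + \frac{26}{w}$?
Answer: $- \frac{742064967}{125} \approx -5.9365 \cdot 10^{6}$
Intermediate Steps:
$g{\left(w \right)} = -8 + \frac{26}{w}$ ($g{\left(w \right)} = 40 \left(- \frac{1}{5}\right) + \frac{26}{w} = -8 + \frac{26}{w}$)
$C = - \frac{2144974}{125}$ ($C = \left(-8 + \frac{26}{125}\right) - \left(-1\right) \left(-17152\right) = \left(-8 + 26 \cdot \frac{1}{125}\right) - 17152 = \left(-8 + \frac{26}{125}\right) - 17152 = - \frac{974}{125} - 17152 = - \frac{2144974}{125} \approx -17160.0$)
$Y = -12$
$c{\left(F \right)} = -12$
$\left(C + 15611\right) \left(3845 + c{\left(3 \left(-10\right) \right)}\right) = \left(- \frac{2144974}{125} + 15611\right) \left(3845 - 12\right) = \left(- \frac{193599}{125}\right) 3833 = - \frac{742064967}{125}$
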